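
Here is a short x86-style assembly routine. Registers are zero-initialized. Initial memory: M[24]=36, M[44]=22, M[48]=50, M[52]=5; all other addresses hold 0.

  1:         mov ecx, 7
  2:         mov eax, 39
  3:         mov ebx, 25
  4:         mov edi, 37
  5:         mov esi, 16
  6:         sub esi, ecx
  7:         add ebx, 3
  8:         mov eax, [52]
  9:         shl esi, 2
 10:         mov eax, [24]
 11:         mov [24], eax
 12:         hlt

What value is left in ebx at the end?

28

ecx=7
eax=39
ebx=25
edi=37
esi=16
esi=16-7=9
ebx=25+3=28
eax=M[52]=5
esi=9<<2=36
eax=M[24]=36
mov [24], eax → M[24]=36
halt.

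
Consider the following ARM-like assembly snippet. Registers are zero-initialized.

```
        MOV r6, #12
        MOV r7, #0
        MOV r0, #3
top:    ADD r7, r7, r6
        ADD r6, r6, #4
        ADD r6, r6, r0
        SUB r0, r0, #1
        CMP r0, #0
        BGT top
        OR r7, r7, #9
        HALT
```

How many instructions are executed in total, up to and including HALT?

after MOV r6, #12: r6=12
after MOV r7, #0: r7=0
after MOV r0, #3: r0=3
after ADD r7, r7, r6: r7=0+12=12
after ADD r6, r6, #4: r6=12+4=16
after ADD r6, r6, r0: r6=16+3=19
after SUB r0, r0, #1: r0=3-1=2
CMP r0, #0  (cmp 2,0)
BGT top: taken
after ADD r7, r7, r6: r7=12+19=31
after ADD r6, r6, #4: r6=19+4=23
after ADD r6, r6, r0: r6=23+2=25
after SUB r0, r0, #1: r0=2-1=1
CMP r0, #0  (cmp 1,0)
BGT top: taken
after ADD r7, r7, r6: r7=31+25=56
after ADD r6, r6, #4: r6=25+4=29
after ADD r6, r6, r0: r6=29+1=30
after SUB r0, r0, #1: r0=1-1=0
CMP r0, #0  (cmp 0,0)
BGT top: not taken
after OR r7, r7, #9: r7=56|9=57
halt.
Total executed instructions: 23.

23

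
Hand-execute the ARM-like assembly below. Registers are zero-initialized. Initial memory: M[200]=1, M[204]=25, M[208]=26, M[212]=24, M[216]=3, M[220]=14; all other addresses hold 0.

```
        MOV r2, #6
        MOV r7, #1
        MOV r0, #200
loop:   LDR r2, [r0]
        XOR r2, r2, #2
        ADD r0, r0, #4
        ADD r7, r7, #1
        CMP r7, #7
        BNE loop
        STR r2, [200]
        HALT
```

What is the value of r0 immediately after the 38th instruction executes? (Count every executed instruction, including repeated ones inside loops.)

after MOV r2, #6: r2=6
after MOV r7, #1: r7=1
after MOV r0, #200: r0=200
after LDR r2, [r0]: r2=M[200]=1
after XOR r2, r2, #2: r2=1^2=3
after ADD r0, r0, #4: r0=200+4=204
after ADD r7, r7, #1: r7=1+1=2
CMP r7, #7  (cmp 2,7)
BNE loop: taken
after LDR r2, [r0]: r2=M[204]=25
after XOR r2, r2, #2: r2=25^2=27
after ADD r0, r0, #4: r0=204+4=208
after ADD r7, r7, #1: r7=2+1=3
CMP r7, #7  (cmp 3,7)
BNE loop: taken
after LDR r2, [r0]: r2=M[208]=26
after XOR r2, r2, #2: r2=26^2=24
after ADD r0, r0, #4: r0=208+4=212
after ADD r7, r7, #1: r7=3+1=4
CMP r7, #7  (cmp 4,7)
BNE loop: taken
after LDR r2, [r0]: r2=M[212]=24
after XOR r2, r2, #2: r2=24^2=26
after ADD r0, r0, #4: r0=212+4=216
after ADD r7, r7, #1: r7=4+1=5
CMP r7, #7  (cmp 5,7)
BNE loop: taken
after LDR r2, [r0]: r2=M[216]=3
after XOR r2, r2, #2: r2=3^2=1
after ADD r0, r0, #4: r0=216+4=220
after ADD r7, r7, #1: r7=5+1=6
CMP r7, #7  (cmp 6,7)
BNE loop: taken
after LDR r2, [r0]: r2=M[220]=14
after XOR r2, r2, #2: r2=14^2=12
after ADD r0, r0, #4: r0=220+4=224
after ADD r7, r7, #1: r7=6+1=7
CMP r7, #7  (cmp 7,7)
After step 38: r0 = 224.

224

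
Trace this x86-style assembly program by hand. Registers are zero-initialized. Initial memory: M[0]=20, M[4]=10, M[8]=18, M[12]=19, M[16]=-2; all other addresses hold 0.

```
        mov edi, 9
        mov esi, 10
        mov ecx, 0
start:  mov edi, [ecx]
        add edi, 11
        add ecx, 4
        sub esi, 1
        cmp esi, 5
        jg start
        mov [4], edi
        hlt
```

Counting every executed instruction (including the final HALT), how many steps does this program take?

edi=9
esi=10
ecx=0
edi=M[0]=20
edi=20+11=31
ecx=0+4=4
esi=10-1=9
cmp esi, 5  (cmp 9,5)
jg start: taken
edi=M[4]=10
edi=10+11=21
ecx=4+4=8
esi=9-1=8
cmp esi, 5  (cmp 8,5)
jg start: taken
edi=M[8]=18
edi=18+11=29
ecx=8+4=12
esi=8-1=7
cmp esi, 5  (cmp 7,5)
jg start: taken
edi=M[12]=19
edi=19+11=30
ecx=12+4=16
esi=7-1=6
cmp esi, 5  (cmp 6,5)
jg start: taken
edi=M[16]=-2
edi=(-2)+11=9
ecx=16+4=20
esi=6-1=5
cmp esi, 5  (cmp 5,5)
jg start: not taken
mov [4], edi → M[4]=9
halt.
Total executed instructions: 35.

35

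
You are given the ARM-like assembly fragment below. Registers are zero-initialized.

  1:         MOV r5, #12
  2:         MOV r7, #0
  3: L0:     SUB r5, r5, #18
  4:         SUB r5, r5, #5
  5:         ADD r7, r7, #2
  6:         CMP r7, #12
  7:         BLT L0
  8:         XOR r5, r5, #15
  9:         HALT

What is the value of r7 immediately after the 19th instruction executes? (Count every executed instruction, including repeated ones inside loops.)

MOV r5, #12 → r5=12
MOV r7, #0 → r7=0
SUB r5, r5, #18 → r5=12-18=-6
SUB r5, r5, #5 → r5=(-6)-5=-11
ADD r7, r7, #2 → r7=0+2=2
CMP r7, #12  (cmp 2,12)
BLT L0: taken
SUB r5, r5, #18 → r5=(-11)-18=-29
SUB r5, r5, #5 → r5=(-29)-5=-34
ADD r7, r7, #2 → r7=2+2=4
CMP r7, #12  (cmp 4,12)
BLT L0: taken
SUB r5, r5, #18 → r5=(-34)-18=-52
SUB r5, r5, #5 → r5=(-52)-5=-57
ADD r7, r7, #2 → r7=4+2=6
CMP r7, #12  (cmp 6,12)
BLT L0: taken
SUB r5, r5, #18 → r5=(-57)-18=-75
SUB r5, r5, #5 → r5=(-75)-5=-80
After step 19: r7 = 6.

6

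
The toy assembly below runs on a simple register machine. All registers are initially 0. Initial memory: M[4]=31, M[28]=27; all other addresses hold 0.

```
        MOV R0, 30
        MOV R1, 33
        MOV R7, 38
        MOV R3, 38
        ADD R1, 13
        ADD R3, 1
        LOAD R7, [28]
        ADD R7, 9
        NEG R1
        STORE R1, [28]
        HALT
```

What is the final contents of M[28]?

-46

after MOV R0, 30: R0=30
after MOV R1, 33: R1=33
after MOV R7, 38: R7=38
after MOV R3, 38: R3=38
after ADD R1, 13: R1=33+13=46
after ADD R3, 1: R3=38+1=39
after LOAD R7, [28]: R7=M[28]=27
after ADD R7, 9: R7=27+9=36
after NEG R1: R1=-(46)=-46
STORE R1, [28] → M[28]=-46
halt.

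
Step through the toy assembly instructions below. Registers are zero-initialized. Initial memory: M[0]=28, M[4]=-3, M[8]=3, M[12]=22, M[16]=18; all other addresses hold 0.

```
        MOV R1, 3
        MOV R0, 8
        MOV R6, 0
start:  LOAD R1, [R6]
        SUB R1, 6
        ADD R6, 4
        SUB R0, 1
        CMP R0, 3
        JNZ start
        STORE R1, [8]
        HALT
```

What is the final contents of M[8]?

MOV R1, 3 → R1=3
MOV R0, 8 → R0=8
MOV R6, 0 → R6=0
LOAD R1, [R6] → R1=M[0]=28
SUB R1, 6 → R1=28-6=22
ADD R6, 4 → R6=0+4=4
SUB R0, 1 → R0=8-1=7
CMP R0, 3  (cmp 7,3)
JNZ start: taken
LOAD R1, [R6] → R1=M[4]=-3
SUB R1, 6 → R1=(-3)-6=-9
ADD R6, 4 → R6=4+4=8
SUB R0, 1 → R0=7-1=6
CMP R0, 3  (cmp 6,3)
JNZ start: taken
LOAD R1, [R6] → R1=M[8]=3
SUB R1, 6 → R1=3-6=-3
ADD R6, 4 → R6=8+4=12
SUB R0, 1 → R0=6-1=5
CMP R0, 3  (cmp 5,3)
JNZ start: taken
LOAD R1, [R6] → R1=M[12]=22
SUB R1, 6 → R1=22-6=16
ADD R6, 4 → R6=12+4=16
SUB R0, 1 → R0=5-1=4
CMP R0, 3  (cmp 4,3)
JNZ start: taken
LOAD R1, [R6] → R1=M[16]=18
SUB R1, 6 → R1=18-6=12
ADD R6, 4 → R6=16+4=20
SUB R0, 1 → R0=4-1=3
CMP R0, 3  (cmp 3,3)
JNZ start: not taken
STORE R1, [8] → M[8]=12
halt.

12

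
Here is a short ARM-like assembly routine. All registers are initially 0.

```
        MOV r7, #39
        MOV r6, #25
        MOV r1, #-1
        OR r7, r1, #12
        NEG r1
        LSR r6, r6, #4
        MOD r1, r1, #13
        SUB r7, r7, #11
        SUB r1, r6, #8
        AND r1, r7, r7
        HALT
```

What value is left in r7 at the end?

MOV r7, #39 → r7=39
MOV r6, #25 → r6=25
MOV r1, #-1 → r1=-1
OR r7, r1, #12 → r7=(-1)|12=-1
NEG r1 → r1=-(-1)=1
LSR r6, r6, #4 → r6=25>>4=1
MOD r1, r1, #13 → r1=1%13=1
SUB r7, r7, #11 → r7=(-1)-11=-12
SUB r1, r6, #8 → r1=1-8=-7
AND r1, r7, r7 → r1=(-12)&(-12)=-12
halt.

-12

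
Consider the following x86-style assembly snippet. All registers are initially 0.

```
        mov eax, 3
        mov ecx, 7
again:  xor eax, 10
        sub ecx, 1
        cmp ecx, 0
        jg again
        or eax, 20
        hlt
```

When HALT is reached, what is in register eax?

eax=3
ecx=7
eax=3^10=9
ecx=7-1=6
cmp ecx, 0  (cmp 6,0)
jg again: taken
eax=9^10=3
ecx=6-1=5
cmp ecx, 0  (cmp 5,0)
jg again: taken
eax=3^10=9
ecx=5-1=4
cmp ecx, 0  (cmp 4,0)
jg again: taken
eax=9^10=3
ecx=4-1=3
cmp ecx, 0  (cmp 3,0)
jg again: taken
eax=3^10=9
ecx=3-1=2
cmp ecx, 0  (cmp 2,0)
jg again: taken
eax=9^10=3
ecx=2-1=1
cmp ecx, 0  (cmp 1,0)
jg again: taken
eax=3^10=9
ecx=1-1=0
cmp ecx, 0  (cmp 0,0)
jg again: not taken
eax=9|20=29
halt.

29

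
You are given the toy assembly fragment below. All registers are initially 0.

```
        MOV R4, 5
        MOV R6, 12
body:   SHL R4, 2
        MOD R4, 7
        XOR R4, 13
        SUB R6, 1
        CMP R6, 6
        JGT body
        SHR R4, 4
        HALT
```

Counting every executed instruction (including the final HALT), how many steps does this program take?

after MOV R4, 5: R4=5
after MOV R6, 12: R6=12
after SHL R4, 2: R4=5<<2=20
after MOD R4, 7: R4=20%7=6
after XOR R4, 13: R4=6^13=11
after SUB R6, 1: R6=12-1=11
CMP R6, 6  (cmp 11,6)
JGT body: taken
after SHL R4, 2: R4=11<<2=44
after MOD R4, 7: R4=44%7=2
after XOR R4, 13: R4=2^13=15
after SUB R6, 1: R6=11-1=10
CMP R6, 6  (cmp 10,6)
JGT body: taken
after SHL R4, 2: R4=15<<2=60
after MOD R4, 7: R4=60%7=4
after XOR R4, 13: R4=4^13=9
after SUB R6, 1: R6=10-1=9
CMP R6, 6  (cmp 9,6)
JGT body: taken
after SHL R4, 2: R4=9<<2=36
after MOD R4, 7: R4=36%7=1
after XOR R4, 13: R4=1^13=12
after SUB R6, 1: R6=9-1=8
CMP R6, 6  (cmp 8,6)
JGT body: taken
after SHL R4, 2: R4=12<<2=48
after MOD R4, 7: R4=48%7=6
after XOR R4, 13: R4=6^13=11
after SUB R6, 1: R6=8-1=7
CMP R6, 6  (cmp 7,6)
JGT body: taken
after SHL R4, 2: R4=11<<2=44
after MOD R4, 7: R4=44%7=2
after XOR R4, 13: R4=2^13=15
after SUB R6, 1: R6=7-1=6
CMP R6, 6  (cmp 6,6)
JGT body: not taken
after SHR R4, 4: R4=15>>4=0
halt.
Total executed instructions: 40.

40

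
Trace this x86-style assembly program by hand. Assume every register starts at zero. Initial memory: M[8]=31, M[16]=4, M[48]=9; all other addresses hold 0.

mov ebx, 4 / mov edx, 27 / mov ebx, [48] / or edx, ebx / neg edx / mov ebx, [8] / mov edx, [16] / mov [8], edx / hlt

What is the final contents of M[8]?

4

mov ebx, 4 → ebx=4
mov edx, 27 → edx=27
mov ebx, [48] → ebx=M[48]=9
or edx, ebx → edx=27|9=27
neg edx → edx=-(27)=-27
mov ebx, [8] → ebx=M[8]=31
mov edx, [16] → edx=M[16]=4
mov [8], edx → M[8]=4
halt.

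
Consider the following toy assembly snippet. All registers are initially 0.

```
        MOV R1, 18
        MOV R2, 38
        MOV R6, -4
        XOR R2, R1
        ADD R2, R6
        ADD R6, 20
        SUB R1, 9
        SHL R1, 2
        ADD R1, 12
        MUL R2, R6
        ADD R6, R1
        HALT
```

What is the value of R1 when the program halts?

R1=18
R2=38
R6=-4
R2=38^18=52
R2=52+(-4)=48
R6=(-4)+20=16
R1=18-9=9
R1=9<<2=36
R1=36+12=48
R2=48*16=768
R6=16+48=64
halt.

48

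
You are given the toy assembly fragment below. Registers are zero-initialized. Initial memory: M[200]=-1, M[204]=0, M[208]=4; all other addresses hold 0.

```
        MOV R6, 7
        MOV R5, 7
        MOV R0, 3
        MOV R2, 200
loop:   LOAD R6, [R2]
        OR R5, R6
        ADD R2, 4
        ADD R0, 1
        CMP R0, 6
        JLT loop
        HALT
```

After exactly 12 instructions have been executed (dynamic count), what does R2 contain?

R6=7
R5=7
R0=3
R2=200
R6=M[200]=-1
R5=7|(-1)=-1
R2=200+4=204
R0=3+1=4
CMP R0, 6  (cmp 4,6)
JLT loop: taken
R6=M[204]=0
R5=(-1)|0=-1
After step 12: R2 = 204.

204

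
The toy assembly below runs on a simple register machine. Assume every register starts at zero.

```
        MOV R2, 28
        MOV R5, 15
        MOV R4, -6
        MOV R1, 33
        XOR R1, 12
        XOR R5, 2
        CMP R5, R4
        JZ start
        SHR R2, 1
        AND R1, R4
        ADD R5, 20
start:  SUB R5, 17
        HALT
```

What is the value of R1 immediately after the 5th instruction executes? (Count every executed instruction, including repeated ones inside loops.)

45

after MOV R2, 28: R2=28
after MOV R5, 15: R5=15
after MOV R4, -6: R4=-6
after MOV R1, 33: R1=33
after XOR R1, 12: R1=33^12=45
After step 5: R1 = 45.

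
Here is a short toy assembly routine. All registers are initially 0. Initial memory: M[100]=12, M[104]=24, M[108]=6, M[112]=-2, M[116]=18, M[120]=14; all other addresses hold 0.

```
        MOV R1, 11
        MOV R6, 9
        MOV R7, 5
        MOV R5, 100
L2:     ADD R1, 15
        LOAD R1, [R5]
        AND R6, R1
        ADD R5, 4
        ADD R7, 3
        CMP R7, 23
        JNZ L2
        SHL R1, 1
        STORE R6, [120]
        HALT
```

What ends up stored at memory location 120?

0

R1=11
R6=9
R7=5
R5=100
R1=11+15=26
R1=M[100]=12
R6=9&12=8
R5=100+4=104
R7=5+3=8
CMP R7, 23  (cmp 8,23)
JNZ L2: taken
R1=12+15=27
R1=M[104]=24
R6=8&24=8
R5=104+4=108
R7=8+3=11
CMP R7, 23  (cmp 11,23)
JNZ L2: taken
R1=24+15=39
R1=M[108]=6
R6=8&6=0
R5=108+4=112
R7=11+3=14
CMP R7, 23  (cmp 14,23)
JNZ L2: taken
R1=6+15=21
R1=M[112]=-2
R6=0&(-2)=0
R5=112+4=116
R7=14+3=17
CMP R7, 23  (cmp 17,23)
JNZ L2: taken
R1=(-2)+15=13
R1=M[116]=18
R6=0&18=0
R5=116+4=120
R7=17+3=20
CMP R7, 23  (cmp 20,23)
JNZ L2: taken
R1=18+15=33
R1=M[120]=14
R6=0&14=0
R5=120+4=124
R7=20+3=23
CMP R7, 23  (cmp 23,23)
JNZ L2: not taken
R1=14<<1=28
STORE R6, [120] → M[120]=0
halt.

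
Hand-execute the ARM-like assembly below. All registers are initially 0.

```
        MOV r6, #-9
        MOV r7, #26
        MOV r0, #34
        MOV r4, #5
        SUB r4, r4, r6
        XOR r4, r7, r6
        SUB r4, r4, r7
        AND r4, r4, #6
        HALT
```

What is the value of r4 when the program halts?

after MOV r6, #-9: r6=-9
after MOV r7, #26: r7=26
after MOV r0, #34: r0=34
after MOV r4, #5: r4=5
after SUB r4, r4, r6: r4=5-(-9)=14
after XOR r4, r7, r6: r4=26^(-9)=-19
after SUB r4, r4, r7: r4=(-19)-26=-45
after AND r4, r4, #6: r4=(-45)&6=2
halt.

2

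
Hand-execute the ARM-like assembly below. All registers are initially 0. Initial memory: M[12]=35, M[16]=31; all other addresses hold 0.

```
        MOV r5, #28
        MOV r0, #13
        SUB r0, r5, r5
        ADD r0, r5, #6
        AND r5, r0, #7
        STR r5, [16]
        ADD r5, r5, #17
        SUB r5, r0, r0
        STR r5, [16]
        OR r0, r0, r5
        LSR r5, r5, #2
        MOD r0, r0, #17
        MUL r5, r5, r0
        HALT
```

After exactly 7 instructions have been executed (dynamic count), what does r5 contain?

19

MOV r5, #28 → r5=28
MOV r0, #13 → r0=13
SUB r0, r5, r5 → r0=28-28=0
ADD r0, r5, #6 → r0=28+6=34
AND r5, r0, #7 → r5=34&7=2
STR r5, [16] → M[16]=2
ADD r5, r5, #17 → r5=2+17=19
After step 7: r5 = 19.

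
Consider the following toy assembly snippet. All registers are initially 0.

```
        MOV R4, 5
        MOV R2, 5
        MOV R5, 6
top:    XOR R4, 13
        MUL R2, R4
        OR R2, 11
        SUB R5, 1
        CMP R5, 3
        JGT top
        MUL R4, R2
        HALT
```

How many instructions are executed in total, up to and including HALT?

after MOV R4, 5: R4=5
after MOV R2, 5: R2=5
after MOV R5, 6: R5=6
after XOR R4, 13: R4=5^13=8
after MUL R2, R4: R2=5*8=40
after OR R2, 11: R2=40|11=43
after SUB R5, 1: R5=6-1=5
CMP R5, 3  (cmp 5,3)
JGT top: taken
after XOR R4, 13: R4=8^13=5
after MUL R2, R4: R2=43*5=215
after OR R2, 11: R2=215|11=223
after SUB R5, 1: R5=5-1=4
CMP R5, 3  (cmp 4,3)
JGT top: taken
after XOR R4, 13: R4=5^13=8
after MUL R2, R4: R2=223*8=1784
after OR R2, 11: R2=1784|11=1787
after SUB R5, 1: R5=4-1=3
CMP R5, 3  (cmp 3,3)
JGT top: not taken
after MUL R4, R2: R4=8*1787=14296
halt.
Total executed instructions: 23.

23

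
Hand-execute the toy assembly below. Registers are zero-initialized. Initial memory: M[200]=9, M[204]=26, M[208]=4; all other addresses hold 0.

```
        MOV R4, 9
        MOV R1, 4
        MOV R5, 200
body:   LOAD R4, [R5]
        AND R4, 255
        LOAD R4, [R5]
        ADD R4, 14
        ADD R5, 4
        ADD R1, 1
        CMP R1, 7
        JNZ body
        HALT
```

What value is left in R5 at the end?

R4=9
R1=4
R5=200
R4=M[200]=9
R4=9&255=9
R4=M[200]=9
R4=9+14=23
R5=200+4=204
R1=4+1=5
CMP R1, 7  (cmp 5,7)
JNZ body: taken
R4=M[204]=26
R4=26&255=26
R4=M[204]=26
R4=26+14=40
R5=204+4=208
R1=5+1=6
CMP R1, 7  (cmp 6,7)
JNZ body: taken
R4=M[208]=4
R4=4&255=4
R4=M[208]=4
R4=4+14=18
R5=208+4=212
R1=6+1=7
CMP R1, 7  (cmp 7,7)
JNZ body: not taken
halt.

212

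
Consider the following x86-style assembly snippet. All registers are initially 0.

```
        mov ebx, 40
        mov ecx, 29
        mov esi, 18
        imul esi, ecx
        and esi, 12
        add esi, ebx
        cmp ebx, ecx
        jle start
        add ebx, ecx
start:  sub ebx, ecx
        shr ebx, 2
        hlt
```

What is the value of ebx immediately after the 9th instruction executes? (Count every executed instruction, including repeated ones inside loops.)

mov ebx, 40 → ebx=40
mov ecx, 29 → ecx=29
mov esi, 18 → esi=18
imul esi, ecx → esi=18*29=522
and esi, 12 → esi=522&12=8
add esi, ebx → esi=8+40=48
cmp ebx, ecx  (cmp 40,29)
jle start: not taken
add ebx, ecx → ebx=40+29=69
After step 9: ebx = 69.

69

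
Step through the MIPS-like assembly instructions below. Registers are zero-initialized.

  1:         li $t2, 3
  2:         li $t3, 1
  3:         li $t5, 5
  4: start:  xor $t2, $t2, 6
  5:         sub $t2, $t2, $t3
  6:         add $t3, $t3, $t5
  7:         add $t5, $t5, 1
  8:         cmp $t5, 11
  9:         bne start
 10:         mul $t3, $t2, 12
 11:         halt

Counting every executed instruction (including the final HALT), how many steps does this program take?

41

$t2=3
$t3=1
$t5=5
$t2=3^6=5
$t2=5-1=4
$t3=1+5=6
$t5=5+1=6
cmp $t5, 11  (cmp 6,11)
bne start: taken
$t2=4^6=2
$t2=2-6=-4
$t3=6+6=12
$t5=6+1=7
cmp $t5, 11  (cmp 7,11)
bne start: taken
$t2=(-4)^6=-6
$t2=(-6)-12=-18
$t3=12+7=19
$t5=7+1=8
cmp $t5, 11  (cmp 8,11)
bne start: taken
$t2=(-18)^6=-24
$t2=(-24)-19=-43
$t3=19+8=27
$t5=8+1=9
cmp $t5, 11  (cmp 9,11)
bne start: taken
$t2=(-43)^6=-45
$t2=(-45)-27=-72
$t3=27+9=36
$t5=9+1=10
cmp $t5, 11  (cmp 10,11)
bne start: taken
$t2=(-72)^6=-66
$t2=(-66)-36=-102
$t3=36+10=46
$t5=10+1=11
cmp $t5, 11  (cmp 11,11)
bne start: not taken
$t3=(-102)*12=-1224
halt.
Total executed instructions: 41.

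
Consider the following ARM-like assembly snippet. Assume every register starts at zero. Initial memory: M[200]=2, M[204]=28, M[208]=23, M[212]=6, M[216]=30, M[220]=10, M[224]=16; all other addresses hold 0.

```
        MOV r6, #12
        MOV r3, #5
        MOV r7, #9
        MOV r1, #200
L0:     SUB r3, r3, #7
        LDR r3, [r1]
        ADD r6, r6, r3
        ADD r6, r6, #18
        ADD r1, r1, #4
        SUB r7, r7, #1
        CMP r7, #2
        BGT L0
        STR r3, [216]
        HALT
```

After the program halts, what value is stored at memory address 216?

16

MOV r6, #12 → r6=12
MOV r3, #5 → r3=5
MOV r7, #9 → r7=9
MOV r1, #200 → r1=200
SUB r3, r3, #7 → r3=5-7=-2
LDR r3, [r1] → r3=M[200]=2
ADD r6, r6, r3 → r6=12+2=14
ADD r6, r6, #18 → r6=14+18=32
ADD r1, r1, #4 → r1=200+4=204
SUB r7, r7, #1 → r7=9-1=8
CMP r7, #2  (cmp 8,2)
BGT L0: taken
SUB r3, r3, #7 → r3=2-7=-5
LDR r3, [r1] → r3=M[204]=28
ADD r6, r6, r3 → r6=32+28=60
ADD r6, r6, #18 → r6=60+18=78
ADD r1, r1, #4 → r1=204+4=208
SUB r7, r7, #1 → r7=8-1=7
CMP r7, #2  (cmp 7,2)
BGT L0: taken
SUB r3, r3, #7 → r3=28-7=21
LDR r3, [r1] → r3=M[208]=23
ADD r6, r6, r3 → r6=78+23=101
ADD r6, r6, #18 → r6=101+18=119
ADD r1, r1, #4 → r1=208+4=212
SUB r7, r7, #1 → r7=7-1=6
CMP r7, #2  (cmp 6,2)
BGT L0: taken
SUB r3, r3, #7 → r3=23-7=16
LDR r3, [r1] → r3=M[212]=6
ADD r6, r6, r3 → r6=119+6=125
ADD r6, r6, #18 → r6=125+18=143
ADD r1, r1, #4 → r1=212+4=216
SUB r7, r7, #1 → r7=6-1=5
CMP r7, #2  (cmp 5,2)
BGT L0: taken
SUB r3, r3, #7 → r3=6-7=-1
LDR r3, [r1] → r3=M[216]=30
ADD r6, r6, r3 → r6=143+30=173
ADD r6, r6, #18 → r6=173+18=191
ADD r1, r1, #4 → r1=216+4=220
SUB r7, r7, #1 → r7=5-1=4
CMP r7, #2  (cmp 4,2)
BGT L0: taken
SUB r3, r3, #7 → r3=30-7=23
LDR r3, [r1] → r3=M[220]=10
ADD r6, r6, r3 → r6=191+10=201
ADD r6, r6, #18 → r6=201+18=219
ADD r1, r1, #4 → r1=220+4=224
SUB r7, r7, #1 → r7=4-1=3
CMP r7, #2  (cmp 3,2)
BGT L0: taken
SUB r3, r3, #7 → r3=10-7=3
LDR r3, [r1] → r3=M[224]=16
ADD r6, r6, r3 → r6=219+16=235
ADD r6, r6, #18 → r6=235+18=253
ADD r1, r1, #4 → r1=224+4=228
SUB r7, r7, #1 → r7=3-1=2
CMP r7, #2  (cmp 2,2)
BGT L0: not taken
STR r3, [216] → M[216]=16
halt.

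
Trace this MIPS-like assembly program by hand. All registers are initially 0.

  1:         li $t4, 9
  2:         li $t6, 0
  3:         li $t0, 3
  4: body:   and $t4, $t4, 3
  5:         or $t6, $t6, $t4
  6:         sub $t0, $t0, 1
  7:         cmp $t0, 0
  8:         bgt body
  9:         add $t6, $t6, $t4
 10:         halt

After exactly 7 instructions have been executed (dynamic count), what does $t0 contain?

2

after li $t4, 9: $t4=9
after li $t6, 0: $t6=0
after li $t0, 3: $t0=3
after and $t4, $t4, 3: $t4=9&3=1
after or $t6, $t6, $t4: $t6=0|1=1
after sub $t0, $t0, 1: $t0=3-1=2
cmp $t0, 0  (cmp 2,0)
After step 7: $t0 = 2.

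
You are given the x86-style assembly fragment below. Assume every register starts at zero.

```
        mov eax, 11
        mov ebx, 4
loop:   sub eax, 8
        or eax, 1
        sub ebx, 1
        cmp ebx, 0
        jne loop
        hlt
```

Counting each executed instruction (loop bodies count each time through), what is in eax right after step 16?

-13

eax=11
ebx=4
eax=11-8=3
eax=3|1=3
ebx=4-1=3
cmp ebx, 0  (cmp 3,0)
jne loop: taken
eax=3-8=-5
eax=(-5)|1=-5
ebx=3-1=2
cmp ebx, 0  (cmp 2,0)
jne loop: taken
eax=(-5)-8=-13
eax=(-13)|1=-13
ebx=2-1=1
cmp ebx, 0  (cmp 1,0)
After step 16: eax = -13.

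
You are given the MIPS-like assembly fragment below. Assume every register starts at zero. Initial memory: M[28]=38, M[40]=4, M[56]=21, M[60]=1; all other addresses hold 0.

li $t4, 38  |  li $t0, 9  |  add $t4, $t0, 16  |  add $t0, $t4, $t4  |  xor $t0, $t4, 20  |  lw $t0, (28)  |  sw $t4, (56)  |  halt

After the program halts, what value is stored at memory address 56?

25

after li $t4, 38: $t4=38
after li $t0, 9: $t0=9
after add $t4, $t0, 16: $t4=9+16=25
after add $t0, $t4, $t4: $t0=25+25=50
after xor $t0, $t4, 20: $t0=25^20=13
after lw $t0, (28): $t0=M[28]=38
sw $t4, (56) → M[56]=25
halt.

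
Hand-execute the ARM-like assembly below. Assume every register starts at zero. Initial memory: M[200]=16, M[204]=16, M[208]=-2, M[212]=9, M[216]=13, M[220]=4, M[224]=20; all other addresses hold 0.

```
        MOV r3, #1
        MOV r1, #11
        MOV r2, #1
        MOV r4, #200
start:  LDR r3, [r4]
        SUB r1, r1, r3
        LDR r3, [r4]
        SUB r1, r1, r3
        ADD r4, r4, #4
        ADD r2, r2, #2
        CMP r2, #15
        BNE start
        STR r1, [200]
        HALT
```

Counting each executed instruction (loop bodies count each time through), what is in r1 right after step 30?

-58

MOV r3, #1 → r3=1
MOV r1, #11 → r1=11
MOV r2, #1 → r2=1
MOV r4, #200 → r4=200
LDR r3, [r4] → r3=M[200]=16
SUB r1, r1, r3 → r1=11-16=-5
LDR r3, [r4] → r3=M[200]=16
SUB r1, r1, r3 → r1=(-5)-16=-21
ADD r4, r4, #4 → r4=200+4=204
ADD r2, r2, #2 → r2=1+2=3
CMP r2, #15  (cmp 3,15)
BNE start: taken
LDR r3, [r4] → r3=M[204]=16
SUB r1, r1, r3 → r1=(-21)-16=-37
LDR r3, [r4] → r3=M[204]=16
SUB r1, r1, r3 → r1=(-37)-16=-53
ADD r4, r4, #4 → r4=204+4=208
ADD r2, r2, #2 → r2=3+2=5
CMP r2, #15  (cmp 5,15)
BNE start: taken
LDR r3, [r4] → r3=M[208]=-2
SUB r1, r1, r3 → r1=(-53)-(-2)=-51
LDR r3, [r4] → r3=M[208]=-2
SUB r1, r1, r3 → r1=(-51)-(-2)=-49
ADD r4, r4, #4 → r4=208+4=212
ADD r2, r2, #2 → r2=5+2=7
CMP r2, #15  (cmp 7,15)
BNE start: taken
LDR r3, [r4] → r3=M[212]=9
SUB r1, r1, r3 → r1=(-49)-9=-58
After step 30: r1 = -58.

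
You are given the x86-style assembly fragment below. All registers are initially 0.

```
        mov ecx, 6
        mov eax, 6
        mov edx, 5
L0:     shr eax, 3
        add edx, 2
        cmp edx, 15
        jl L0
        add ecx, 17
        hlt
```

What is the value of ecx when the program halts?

mov ecx, 6 → ecx=6
mov eax, 6 → eax=6
mov edx, 5 → edx=5
shr eax, 3 → eax=6>>3=0
add edx, 2 → edx=5+2=7
cmp edx, 15  (cmp 7,15)
jl L0: taken
shr eax, 3 → eax=0>>3=0
add edx, 2 → edx=7+2=9
cmp edx, 15  (cmp 9,15)
jl L0: taken
shr eax, 3 → eax=0>>3=0
add edx, 2 → edx=9+2=11
cmp edx, 15  (cmp 11,15)
jl L0: taken
shr eax, 3 → eax=0>>3=0
add edx, 2 → edx=11+2=13
cmp edx, 15  (cmp 13,15)
jl L0: taken
shr eax, 3 → eax=0>>3=0
add edx, 2 → edx=13+2=15
cmp edx, 15  (cmp 15,15)
jl L0: not taken
add ecx, 17 → ecx=6+17=23
halt.

23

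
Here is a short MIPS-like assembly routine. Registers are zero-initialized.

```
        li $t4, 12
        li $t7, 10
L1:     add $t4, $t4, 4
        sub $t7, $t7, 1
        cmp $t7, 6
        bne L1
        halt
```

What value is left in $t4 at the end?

after li $t4, 12: $t4=12
after li $t7, 10: $t7=10
after add $t4, $t4, 4: $t4=12+4=16
after sub $t7, $t7, 1: $t7=10-1=9
cmp $t7, 6  (cmp 9,6)
bne L1: taken
after add $t4, $t4, 4: $t4=16+4=20
after sub $t7, $t7, 1: $t7=9-1=8
cmp $t7, 6  (cmp 8,6)
bne L1: taken
after add $t4, $t4, 4: $t4=20+4=24
after sub $t7, $t7, 1: $t7=8-1=7
cmp $t7, 6  (cmp 7,6)
bne L1: taken
after add $t4, $t4, 4: $t4=24+4=28
after sub $t7, $t7, 1: $t7=7-1=6
cmp $t7, 6  (cmp 6,6)
bne L1: not taken
halt.

28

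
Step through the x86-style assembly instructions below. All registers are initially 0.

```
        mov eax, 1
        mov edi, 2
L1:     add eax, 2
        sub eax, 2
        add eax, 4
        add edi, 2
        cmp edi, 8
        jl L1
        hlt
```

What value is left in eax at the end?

13

mov eax, 1 → eax=1
mov edi, 2 → edi=2
add eax, 2 → eax=1+2=3
sub eax, 2 → eax=3-2=1
add eax, 4 → eax=1+4=5
add edi, 2 → edi=2+2=4
cmp edi, 8  (cmp 4,8)
jl L1: taken
add eax, 2 → eax=5+2=7
sub eax, 2 → eax=7-2=5
add eax, 4 → eax=5+4=9
add edi, 2 → edi=4+2=6
cmp edi, 8  (cmp 6,8)
jl L1: taken
add eax, 2 → eax=9+2=11
sub eax, 2 → eax=11-2=9
add eax, 4 → eax=9+4=13
add edi, 2 → edi=6+2=8
cmp edi, 8  (cmp 8,8)
jl L1: not taken
halt.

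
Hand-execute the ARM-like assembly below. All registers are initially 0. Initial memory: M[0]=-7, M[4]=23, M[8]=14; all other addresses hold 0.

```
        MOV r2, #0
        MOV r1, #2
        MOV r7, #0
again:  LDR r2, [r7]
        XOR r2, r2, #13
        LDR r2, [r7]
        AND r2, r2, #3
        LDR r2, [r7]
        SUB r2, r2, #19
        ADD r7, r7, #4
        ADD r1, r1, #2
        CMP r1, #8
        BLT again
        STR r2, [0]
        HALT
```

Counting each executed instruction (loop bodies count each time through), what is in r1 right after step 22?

MOV r2, #0 → r2=0
MOV r1, #2 → r1=2
MOV r7, #0 → r7=0
LDR r2, [r7] → r2=M[0]=-7
XOR r2, r2, #13 → r2=(-7)^13=-12
LDR r2, [r7] → r2=M[0]=-7
AND r2, r2, #3 → r2=(-7)&3=1
LDR r2, [r7] → r2=M[0]=-7
SUB r2, r2, #19 → r2=(-7)-19=-26
ADD r7, r7, #4 → r7=0+4=4
ADD r1, r1, #2 → r1=2+2=4
CMP r1, #8  (cmp 4,8)
BLT again: taken
LDR r2, [r7] → r2=M[4]=23
XOR r2, r2, #13 → r2=23^13=26
LDR r2, [r7] → r2=M[4]=23
AND r2, r2, #3 → r2=23&3=3
LDR r2, [r7] → r2=M[4]=23
SUB r2, r2, #19 → r2=23-19=4
ADD r7, r7, #4 → r7=4+4=8
ADD r1, r1, #2 → r1=4+2=6
CMP r1, #8  (cmp 6,8)
After step 22: r1 = 6.

6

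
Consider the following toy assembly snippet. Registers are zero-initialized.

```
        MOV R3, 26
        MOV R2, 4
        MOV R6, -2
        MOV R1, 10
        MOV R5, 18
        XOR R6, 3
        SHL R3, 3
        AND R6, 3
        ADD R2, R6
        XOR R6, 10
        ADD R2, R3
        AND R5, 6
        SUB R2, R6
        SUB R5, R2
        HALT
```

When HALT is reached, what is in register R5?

-200

R3=26
R2=4
R6=-2
R1=10
R5=18
R6=(-2)^3=-3
R3=26<<3=208
R6=(-3)&3=1
R2=4+1=5
R6=1^10=11
R2=5+208=213
R5=18&6=2
R2=213-11=202
R5=2-202=-200
halt.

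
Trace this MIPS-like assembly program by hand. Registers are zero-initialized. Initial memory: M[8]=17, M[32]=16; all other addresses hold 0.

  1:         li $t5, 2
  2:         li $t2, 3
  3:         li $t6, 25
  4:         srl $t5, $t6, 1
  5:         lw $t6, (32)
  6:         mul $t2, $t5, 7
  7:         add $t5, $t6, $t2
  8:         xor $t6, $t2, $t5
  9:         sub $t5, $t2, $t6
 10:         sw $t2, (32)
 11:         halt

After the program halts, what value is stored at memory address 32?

84

after li $t5, 2: $t5=2
after li $t2, 3: $t2=3
after li $t6, 25: $t6=25
after srl $t5, $t6, 1: $t5=25>>1=12
after lw $t6, (32): $t6=M[32]=16
after mul $t2, $t5, 7: $t2=12*7=84
after add $t5, $t6, $t2: $t5=16+84=100
after xor $t6, $t2, $t5: $t6=84^100=48
after sub $t5, $t2, $t6: $t5=84-48=36
sw $t2, (32) → M[32]=84
halt.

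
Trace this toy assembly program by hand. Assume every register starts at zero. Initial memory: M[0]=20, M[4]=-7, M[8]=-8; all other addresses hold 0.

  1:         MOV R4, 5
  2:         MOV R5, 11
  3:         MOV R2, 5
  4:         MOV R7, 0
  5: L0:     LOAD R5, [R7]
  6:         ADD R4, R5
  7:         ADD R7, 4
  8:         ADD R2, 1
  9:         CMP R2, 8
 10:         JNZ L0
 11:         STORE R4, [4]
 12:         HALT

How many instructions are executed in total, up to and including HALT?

MOV R4, 5 → R4=5
MOV R5, 11 → R5=11
MOV R2, 5 → R2=5
MOV R7, 0 → R7=0
LOAD R5, [R7] → R5=M[0]=20
ADD R4, R5 → R4=5+20=25
ADD R7, 4 → R7=0+4=4
ADD R2, 1 → R2=5+1=6
CMP R2, 8  (cmp 6,8)
JNZ L0: taken
LOAD R5, [R7] → R5=M[4]=-7
ADD R4, R5 → R4=25+(-7)=18
ADD R7, 4 → R7=4+4=8
ADD R2, 1 → R2=6+1=7
CMP R2, 8  (cmp 7,8)
JNZ L0: taken
LOAD R5, [R7] → R5=M[8]=-8
ADD R4, R5 → R4=18+(-8)=10
ADD R7, 4 → R7=8+4=12
ADD R2, 1 → R2=7+1=8
CMP R2, 8  (cmp 8,8)
JNZ L0: not taken
STORE R4, [4] → M[4]=10
halt.
Total executed instructions: 24.

24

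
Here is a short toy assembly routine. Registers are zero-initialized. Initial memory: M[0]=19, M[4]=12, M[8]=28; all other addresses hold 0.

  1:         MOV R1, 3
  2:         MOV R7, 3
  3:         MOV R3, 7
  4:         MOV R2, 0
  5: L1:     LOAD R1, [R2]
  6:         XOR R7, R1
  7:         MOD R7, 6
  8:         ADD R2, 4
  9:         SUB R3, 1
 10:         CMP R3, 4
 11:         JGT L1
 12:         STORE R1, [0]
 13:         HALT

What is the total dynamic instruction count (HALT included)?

27

R1=3
R7=3
R3=7
R2=0
R1=M[0]=19
R7=3^19=16
R7=16%6=4
R2=0+4=4
R3=7-1=6
CMP R3, 4  (cmp 6,4)
JGT L1: taken
R1=M[4]=12
R7=4^12=8
R7=8%6=2
R2=4+4=8
R3=6-1=5
CMP R3, 4  (cmp 5,4)
JGT L1: taken
R1=M[8]=28
R7=2^28=30
R7=30%6=0
R2=8+4=12
R3=5-1=4
CMP R3, 4  (cmp 4,4)
JGT L1: not taken
STORE R1, [0] → M[0]=28
halt.
Total executed instructions: 27.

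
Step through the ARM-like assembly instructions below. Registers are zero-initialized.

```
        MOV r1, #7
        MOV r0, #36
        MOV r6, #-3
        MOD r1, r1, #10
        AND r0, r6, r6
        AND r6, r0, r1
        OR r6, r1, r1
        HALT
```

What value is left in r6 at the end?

7

r1=7
r0=36
r6=-3
r1=7%10=7
r0=(-3)&(-3)=-3
r6=(-3)&7=5
r6=7|7=7
halt.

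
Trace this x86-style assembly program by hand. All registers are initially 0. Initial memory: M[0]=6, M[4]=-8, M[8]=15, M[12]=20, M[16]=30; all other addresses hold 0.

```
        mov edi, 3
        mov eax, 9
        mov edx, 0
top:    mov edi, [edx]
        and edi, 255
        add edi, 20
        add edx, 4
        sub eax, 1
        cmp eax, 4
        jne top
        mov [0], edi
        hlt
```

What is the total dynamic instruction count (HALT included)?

40

edi=3
eax=9
edx=0
edi=M[0]=6
edi=6&255=6
edi=6+20=26
edx=0+4=4
eax=9-1=8
cmp eax, 4  (cmp 8,4)
jne top: taken
edi=M[4]=-8
edi=(-8)&255=248
edi=248+20=268
edx=4+4=8
eax=8-1=7
cmp eax, 4  (cmp 7,4)
jne top: taken
edi=M[8]=15
edi=15&255=15
edi=15+20=35
edx=8+4=12
eax=7-1=6
cmp eax, 4  (cmp 6,4)
jne top: taken
edi=M[12]=20
edi=20&255=20
edi=20+20=40
edx=12+4=16
eax=6-1=5
cmp eax, 4  (cmp 5,4)
jne top: taken
edi=M[16]=30
edi=30&255=30
edi=30+20=50
edx=16+4=20
eax=5-1=4
cmp eax, 4  (cmp 4,4)
jne top: not taken
mov [0], edi → M[0]=50
halt.
Total executed instructions: 40.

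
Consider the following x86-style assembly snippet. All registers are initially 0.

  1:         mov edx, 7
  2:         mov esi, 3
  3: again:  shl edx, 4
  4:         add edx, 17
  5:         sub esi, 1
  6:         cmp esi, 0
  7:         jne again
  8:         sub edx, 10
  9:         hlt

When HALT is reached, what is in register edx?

33303

mov edx, 7 → edx=7
mov esi, 3 → esi=3
shl edx, 4 → edx=7<<4=112
add edx, 17 → edx=112+17=129
sub esi, 1 → esi=3-1=2
cmp esi, 0  (cmp 2,0)
jne again: taken
shl edx, 4 → edx=129<<4=2064
add edx, 17 → edx=2064+17=2081
sub esi, 1 → esi=2-1=1
cmp esi, 0  (cmp 1,0)
jne again: taken
shl edx, 4 → edx=2081<<4=33296
add edx, 17 → edx=33296+17=33313
sub esi, 1 → esi=1-1=0
cmp esi, 0  (cmp 0,0)
jne again: not taken
sub edx, 10 → edx=33313-10=33303
halt.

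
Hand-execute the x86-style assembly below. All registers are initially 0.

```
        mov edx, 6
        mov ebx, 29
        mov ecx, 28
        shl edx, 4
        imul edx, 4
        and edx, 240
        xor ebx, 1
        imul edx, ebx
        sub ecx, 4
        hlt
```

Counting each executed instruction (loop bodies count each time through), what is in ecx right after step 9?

after mov edx, 6: edx=6
after mov ebx, 29: ebx=29
after mov ecx, 28: ecx=28
after shl edx, 4: edx=6<<4=96
after imul edx, 4: edx=96*4=384
after and edx, 240: edx=384&240=128
after xor ebx, 1: ebx=29^1=28
after imul edx, ebx: edx=128*28=3584
after sub ecx, 4: ecx=28-4=24
After step 9: ecx = 24.

24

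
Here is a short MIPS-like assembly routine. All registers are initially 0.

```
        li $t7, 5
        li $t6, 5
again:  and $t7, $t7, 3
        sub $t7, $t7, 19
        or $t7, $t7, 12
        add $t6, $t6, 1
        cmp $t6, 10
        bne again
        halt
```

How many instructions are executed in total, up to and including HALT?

33

after li $t7, 5: $t7=5
after li $t6, 5: $t6=5
after and $t7, $t7, 3: $t7=5&3=1
after sub $t7, $t7, 19: $t7=1-19=-18
after or $t7, $t7, 12: $t7=(-18)|12=-18
after add $t6, $t6, 1: $t6=5+1=6
cmp $t6, 10  (cmp 6,10)
bne again: taken
after and $t7, $t7, 3: $t7=(-18)&3=2
after sub $t7, $t7, 19: $t7=2-19=-17
after or $t7, $t7, 12: $t7=(-17)|12=-17
after add $t6, $t6, 1: $t6=6+1=7
cmp $t6, 10  (cmp 7,10)
bne again: taken
after and $t7, $t7, 3: $t7=(-17)&3=3
after sub $t7, $t7, 19: $t7=3-19=-16
after or $t7, $t7, 12: $t7=(-16)|12=-4
after add $t6, $t6, 1: $t6=7+1=8
cmp $t6, 10  (cmp 8,10)
bne again: taken
after and $t7, $t7, 3: $t7=(-4)&3=0
after sub $t7, $t7, 19: $t7=0-19=-19
after or $t7, $t7, 12: $t7=(-19)|12=-19
after add $t6, $t6, 1: $t6=8+1=9
cmp $t6, 10  (cmp 9,10)
bne again: taken
after and $t7, $t7, 3: $t7=(-19)&3=1
after sub $t7, $t7, 19: $t7=1-19=-18
after or $t7, $t7, 12: $t7=(-18)|12=-18
after add $t6, $t6, 1: $t6=9+1=10
cmp $t6, 10  (cmp 10,10)
bne again: not taken
halt.
Total executed instructions: 33.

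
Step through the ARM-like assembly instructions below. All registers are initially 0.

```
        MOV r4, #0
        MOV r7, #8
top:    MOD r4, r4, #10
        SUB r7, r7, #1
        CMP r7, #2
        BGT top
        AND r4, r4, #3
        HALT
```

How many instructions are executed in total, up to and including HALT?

MOV r4, #0 → r4=0
MOV r7, #8 → r7=8
MOD r4, r4, #10 → r4=0%10=0
SUB r7, r7, #1 → r7=8-1=7
CMP r7, #2  (cmp 7,2)
BGT top: taken
MOD r4, r4, #10 → r4=0%10=0
SUB r7, r7, #1 → r7=7-1=6
CMP r7, #2  (cmp 6,2)
BGT top: taken
MOD r4, r4, #10 → r4=0%10=0
SUB r7, r7, #1 → r7=6-1=5
CMP r7, #2  (cmp 5,2)
BGT top: taken
MOD r4, r4, #10 → r4=0%10=0
SUB r7, r7, #1 → r7=5-1=4
CMP r7, #2  (cmp 4,2)
BGT top: taken
MOD r4, r4, #10 → r4=0%10=0
SUB r7, r7, #1 → r7=4-1=3
CMP r7, #2  (cmp 3,2)
BGT top: taken
MOD r4, r4, #10 → r4=0%10=0
SUB r7, r7, #1 → r7=3-1=2
CMP r7, #2  (cmp 2,2)
BGT top: not taken
AND r4, r4, #3 → r4=0&3=0
halt.
Total executed instructions: 28.

28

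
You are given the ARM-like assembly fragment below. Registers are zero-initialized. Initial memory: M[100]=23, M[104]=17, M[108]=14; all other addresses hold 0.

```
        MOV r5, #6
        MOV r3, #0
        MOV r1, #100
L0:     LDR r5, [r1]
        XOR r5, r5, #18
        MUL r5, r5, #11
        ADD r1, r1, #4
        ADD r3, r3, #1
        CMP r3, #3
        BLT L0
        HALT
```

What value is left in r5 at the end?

308

MOV r5, #6 → r5=6
MOV r3, #0 → r3=0
MOV r1, #100 → r1=100
LDR r5, [r1] → r5=M[100]=23
XOR r5, r5, #18 → r5=23^18=5
MUL r5, r5, #11 → r5=5*11=55
ADD r1, r1, #4 → r1=100+4=104
ADD r3, r3, #1 → r3=0+1=1
CMP r3, #3  (cmp 1,3)
BLT L0: taken
LDR r5, [r1] → r5=M[104]=17
XOR r5, r5, #18 → r5=17^18=3
MUL r5, r5, #11 → r5=3*11=33
ADD r1, r1, #4 → r1=104+4=108
ADD r3, r3, #1 → r3=1+1=2
CMP r3, #3  (cmp 2,3)
BLT L0: taken
LDR r5, [r1] → r5=M[108]=14
XOR r5, r5, #18 → r5=14^18=28
MUL r5, r5, #11 → r5=28*11=308
ADD r1, r1, #4 → r1=108+4=112
ADD r3, r3, #1 → r3=2+1=3
CMP r3, #3  (cmp 3,3)
BLT L0: not taken
halt.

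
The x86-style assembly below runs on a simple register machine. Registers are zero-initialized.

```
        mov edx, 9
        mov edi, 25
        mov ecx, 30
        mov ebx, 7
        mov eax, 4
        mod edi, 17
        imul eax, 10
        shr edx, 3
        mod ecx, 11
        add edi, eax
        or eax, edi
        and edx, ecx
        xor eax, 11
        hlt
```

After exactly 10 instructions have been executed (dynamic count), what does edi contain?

48

mov edx, 9 → edx=9
mov edi, 25 → edi=25
mov ecx, 30 → ecx=30
mov ebx, 7 → ebx=7
mov eax, 4 → eax=4
mod edi, 17 → edi=25%17=8
imul eax, 10 → eax=4*10=40
shr edx, 3 → edx=9>>3=1
mod ecx, 11 → ecx=30%11=8
add edi, eax → edi=8+40=48
After step 10: edi = 48.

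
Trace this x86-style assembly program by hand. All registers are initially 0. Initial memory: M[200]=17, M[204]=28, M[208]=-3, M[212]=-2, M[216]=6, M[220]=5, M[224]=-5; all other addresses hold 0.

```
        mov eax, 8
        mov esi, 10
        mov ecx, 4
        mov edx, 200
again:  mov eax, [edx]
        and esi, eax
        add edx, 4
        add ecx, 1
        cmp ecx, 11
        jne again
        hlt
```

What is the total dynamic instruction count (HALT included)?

47

eax=8
esi=10
ecx=4
edx=200
eax=M[200]=17
esi=10&17=0
edx=200+4=204
ecx=4+1=5
cmp ecx, 11  (cmp 5,11)
jne again: taken
eax=M[204]=28
esi=0&28=0
edx=204+4=208
ecx=5+1=6
cmp ecx, 11  (cmp 6,11)
jne again: taken
eax=M[208]=-3
esi=0&(-3)=0
edx=208+4=212
ecx=6+1=7
cmp ecx, 11  (cmp 7,11)
jne again: taken
eax=M[212]=-2
esi=0&(-2)=0
edx=212+4=216
ecx=7+1=8
cmp ecx, 11  (cmp 8,11)
jne again: taken
eax=M[216]=6
esi=0&6=0
edx=216+4=220
ecx=8+1=9
cmp ecx, 11  (cmp 9,11)
jne again: taken
eax=M[220]=5
esi=0&5=0
edx=220+4=224
ecx=9+1=10
cmp ecx, 11  (cmp 10,11)
jne again: taken
eax=M[224]=-5
esi=0&(-5)=0
edx=224+4=228
ecx=10+1=11
cmp ecx, 11  (cmp 11,11)
jne again: not taken
halt.
Total executed instructions: 47.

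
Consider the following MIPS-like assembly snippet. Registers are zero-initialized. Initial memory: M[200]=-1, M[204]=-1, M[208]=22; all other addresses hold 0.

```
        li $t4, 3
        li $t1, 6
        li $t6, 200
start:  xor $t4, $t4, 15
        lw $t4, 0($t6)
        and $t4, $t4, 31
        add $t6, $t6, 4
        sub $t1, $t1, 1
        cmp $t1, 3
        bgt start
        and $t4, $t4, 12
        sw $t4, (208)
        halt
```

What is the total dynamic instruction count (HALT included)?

27

after li $t4, 3: $t4=3
after li $t1, 6: $t1=6
after li $t6, 200: $t6=200
after xor $t4, $t4, 15: $t4=3^15=12
after lw $t4, 0($t6): $t4=M[200]=-1
after and $t4, $t4, 31: $t4=(-1)&31=31
after add $t6, $t6, 4: $t6=200+4=204
after sub $t1, $t1, 1: $t1=6-1=5
cmp $t1, 3  (cmp 5,3)
bgt start: taken
after xor $t4, $t4, 15: $t4=31^15=16
after lw $t4, 0($t6): $t4=M[204]=-1
after and $t4, $t4, 31: $t4=(-1)&31=31
after add $t6, $t6, 4: $t6=204+4=208
after sub $t1, $t1, 1: $t1=5-1=4
cmp $t1, 3  (cmp 4,3)
bgt start: taken
after xor $t4, $t4, 15: $t4=31^15=16
after lw $t4, 0($t6): $t4=M[208]=22
after and $t4, $t4, 31: $t4=22&31=22
after add $t6, $t6, 4: $t6=208+4=212
after sub $t1, $t1, 1: $t1=4-1=3
cmp $t1, 3  (cmp 3,3)
bgt start: not taken
after and $t4, $t4, 12: $t4=22&12=4
sw $t4, (208) → M[208]=4
halt.
Total executed instructions: 27.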